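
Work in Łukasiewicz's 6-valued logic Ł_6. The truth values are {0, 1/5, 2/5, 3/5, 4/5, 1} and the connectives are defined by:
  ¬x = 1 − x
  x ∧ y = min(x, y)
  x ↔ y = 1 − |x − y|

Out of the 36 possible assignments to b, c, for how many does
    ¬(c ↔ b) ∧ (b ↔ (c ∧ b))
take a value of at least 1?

1

value 1: 1 assignment (counts)
value 4/5: 2 assignments
value 3/5: 3 assignments
value 2/5: 11 assignments
value 1/5: 12 assignments
value 0: 7 assignments
So 1 of the 36 assignments meets the threshold.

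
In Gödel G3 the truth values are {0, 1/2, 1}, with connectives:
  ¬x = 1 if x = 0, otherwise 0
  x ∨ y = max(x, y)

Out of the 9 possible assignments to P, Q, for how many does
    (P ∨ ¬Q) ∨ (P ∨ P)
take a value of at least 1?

P = 0, Q = 0 ↦ 1  ≥
P = 0, Q = 1/2 ↦ 0  <
P = 0, Q = 1 ↦ 0  <
P = 1/2, Q = 0 ↦ 1  ≥
P = 1/2, Q = 1/2 ↦ 1/2  <
P = 1/2, Q = 1 ↦ 1/2  <
P = 1, Q = 0 ↦ 1  ≥
P = 1, Q = 1/2 ↦ 1  ≥
P = 1, Q = 1 ↦ 1  ≥
So 5 of the 9 assignments meet the threshold.

5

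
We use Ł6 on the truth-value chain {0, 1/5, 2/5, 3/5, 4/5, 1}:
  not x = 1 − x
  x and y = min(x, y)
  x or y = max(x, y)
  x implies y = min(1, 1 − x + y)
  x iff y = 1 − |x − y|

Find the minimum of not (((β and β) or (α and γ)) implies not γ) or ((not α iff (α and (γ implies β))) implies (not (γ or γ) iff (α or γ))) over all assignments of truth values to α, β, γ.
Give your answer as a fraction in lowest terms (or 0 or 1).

2/5

Take α = 2/5, β = 1/5, γ = 1:
β and β = 1/5 and 1/5 = 1/5
α and γ = 2/5 and 1 = 2/5
(β and β) or (α and γ) = 1/5 or 2/5 = 2/5
not γ = not 1 = 0
((β and β) or (α and γ)) implies not γ = 2/5 implies 0 = 3/5
not (((β and β) or (α and γ)) implies not γ) = not 3/5 = 2/5
not α = not 2/5 = 3/5
γ implies β = 1 implies 1/5 = 1/5
α and (γ implies β) = 2/5 and 1/5 = 1/5
not α iff (α and (γ implies β)) = 3/5 iff 1/5 = 3/5
γ or γ = 1 or 1 = 1
not (γ or γ) = not 1 = 0
α or γ = 2/5 or 1 = 1
not (γ or γ) iff (α or γ) = 0 iff 1 = 0
(not α iff (α and (γ implies β))) implies (not (γ or γ) iff (α or γ)) = 3/5 implies 0 = 2/5
not (((β and β) or (α and γ)) implies not γ) or ((not α iff (α and (γ implies β))) implies (not (γ or γ) iff (α or γ))) = 2/5 or 2/5 = 2/5
No assignment yields a value below 2/5, so this is the minimum.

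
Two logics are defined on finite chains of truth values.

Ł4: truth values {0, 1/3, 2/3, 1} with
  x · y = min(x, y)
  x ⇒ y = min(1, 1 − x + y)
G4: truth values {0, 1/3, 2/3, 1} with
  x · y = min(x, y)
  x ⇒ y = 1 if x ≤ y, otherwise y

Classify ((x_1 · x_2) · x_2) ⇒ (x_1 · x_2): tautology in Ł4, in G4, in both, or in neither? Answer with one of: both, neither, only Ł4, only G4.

both

In Ł4: every assignment gives 1 — tautology.
In G4: every assignment gives 1 — tautology.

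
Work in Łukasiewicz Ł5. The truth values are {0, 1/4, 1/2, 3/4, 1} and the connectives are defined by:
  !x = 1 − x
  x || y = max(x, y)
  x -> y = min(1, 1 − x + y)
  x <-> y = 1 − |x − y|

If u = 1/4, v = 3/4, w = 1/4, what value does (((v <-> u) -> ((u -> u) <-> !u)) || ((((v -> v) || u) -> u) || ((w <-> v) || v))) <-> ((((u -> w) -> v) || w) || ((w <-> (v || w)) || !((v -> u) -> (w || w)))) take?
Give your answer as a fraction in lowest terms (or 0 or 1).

v <-> u = 3/4 <-> 1/4 = 1/2
u -> u = 1/4 -> 1/4 = 1
!u = !1/4 = 3/4
(u -> u) <-> !u = 1 <-> 3/4 = 3/4
(v <-> u) -> ((u -> u) <-> !u) = 1/2 -> 3/4 = 1
v -> v = 3/4 -> 3/4 = 1
(v -> v) || u = 1 || 1/4 = 1
((v -> v) || u) -> u = 1 -> 1/4 = 1/4
w <-> v = 1/4 <-> 3/4 = 1/2
(w <-> v) || v = 1/2 || 3/4 = 3/4
(((v -> v) || u) -> u) || ((w <-> v) || v) = 1/4 || 3/4 = 3/4
((v <-> u) -> ((u -> u) <-> !u)) || ((((v -> v) || u) -> u) || ((w <-> v) || v)) = 1 || 3/4 = 1
u -> w = 1/4 -> 1/4 = 1
(u -> w) -> v = 1 -> 3/4 = 3/4
((u -> w) -> v) || w = 3/4 || 1/4 = 3/4
v || w = 3/4 || 1/4 = 3/4
w <-> (v || w) = 1/4 <-> 3/4 = 1/2
v -> u = 3/4 -> 1/4 = 1/2
w || w = 1/4 || 1/4 = 1/4
(v -> u) -> (w || w) = 1/2 -> 1/4 = 3/4
!((v -> u) -> (w || w)) = !3/4 = 1/4
(w <-> (v || w)) || !((v -> u) -> (w || w)) = 1/2 || 1/4 = 1/2
(((u -> w) -> v) || w) || ((w <-> (v || w)) || !((v -> u) -> (w || w))) = 3/4 || 1/2 = 3/4
(((v <-> u) -> ((u -> u) <-> !u)) || ((((v -> v) || u) -> u) || ((w <-> v) || v))) <-> ((((u -> w) -> v) || w) || ((w <-> (v || w)) || !((v -> u) -> (w || w)))) = 1 <-> 3/4 = 3/4

3/4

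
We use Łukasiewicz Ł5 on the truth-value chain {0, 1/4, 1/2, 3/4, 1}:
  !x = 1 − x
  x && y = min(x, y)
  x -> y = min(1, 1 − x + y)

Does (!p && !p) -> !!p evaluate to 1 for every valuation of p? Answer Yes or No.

No

Counterexample: take p = 0.
!p = !0 = 1
!p = !0 = 1
!p && !p = 1 && 1 = 1
!p = !0 = 1
!!p = !1 = 0
(!p && !p) -> !!p = 1 -> 0 = 0
This gives 0 ≠ 1.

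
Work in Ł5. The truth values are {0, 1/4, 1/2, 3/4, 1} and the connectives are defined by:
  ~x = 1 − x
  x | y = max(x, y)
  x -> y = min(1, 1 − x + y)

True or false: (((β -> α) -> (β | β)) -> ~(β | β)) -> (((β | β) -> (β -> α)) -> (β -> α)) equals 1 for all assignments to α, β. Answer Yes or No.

No

Counterexample: take α = 0, β = 1/4.
β -> α = 1/4 -> 0 = 3/4
β | β = 1/4 | 1/4 = 1/4
(β -> α) -> (β | β) = 3/4 -> 1/4 = 1/2
~(β | β) = ~1/4 = 3/4
((β -> α) -> (β | β)) -> ~(β | β) = 1/2 -> 3/4 = 1
β | β = 1/4 | 1/4 = 1/4
β -> α = 1/4 -> 0 = 3/4
(β | β) -> (β -> α) = 1/4 -> 3/4 = 1
β -> α = 1/4 -> 0 = 3/4
((β | β) -> (β -> α)) -> (β -> α) = 1 -> 3/4 = 3/4
(((β -> α) -> (β | β)) -> ~(β | β)) -> (((β | β) -> (β -> α)) -> (β -> α)) = 1 -> 3/4 = 3/4
This gives 3/4 ≠ 1.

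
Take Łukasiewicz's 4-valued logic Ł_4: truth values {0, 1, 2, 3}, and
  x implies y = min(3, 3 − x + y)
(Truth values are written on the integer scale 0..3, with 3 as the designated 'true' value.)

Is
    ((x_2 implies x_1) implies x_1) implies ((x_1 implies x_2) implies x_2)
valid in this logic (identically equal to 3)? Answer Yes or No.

x_1 = 0, x_2 = 0 ↦ 3
x_1 = 0, x_2 = 1 ↦ 3
x_1 = 0, x_2 = 2 ↦ 3
x_1 = 0, x_2 = 3 ↦ 3
x_1 = 1, x_2 = 0 ↦ 3
x_1 = 1, x_2 = 1 ↦ 3
x_1 = 1, x_2 = 2 ↦ 3
x_1 = 1, x_2 = 3 ↦ 3
x_1 = 2, x_2 = 0 ↦ 3
x_1 = 2, x_2 = 1 ↦ 3
x_1 = 2, x_2 = 2 ↦ 3
x_1 = 2, x_2 = 3 ↦ 3
x_1 = 3, x_2 = 0 ↦ 3
x_1 = 3, x_2 = 1 ↦ 3
x_1 = 3, x_2 = 2 ↦ 3
x_1 = 3, x_2 = 3 ↦ 3
Every assignment gives a value ≥ 3.

Yes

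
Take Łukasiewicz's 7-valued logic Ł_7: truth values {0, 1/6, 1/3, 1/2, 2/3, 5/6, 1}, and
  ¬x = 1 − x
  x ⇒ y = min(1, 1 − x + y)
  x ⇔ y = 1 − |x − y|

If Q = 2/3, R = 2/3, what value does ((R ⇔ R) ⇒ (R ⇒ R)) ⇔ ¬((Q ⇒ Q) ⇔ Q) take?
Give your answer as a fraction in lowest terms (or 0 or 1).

1/3

R ⇔ R = 2/3 ⇔ 2/3 = 1
R ⇒ R = 2/3 ⇒ 2/3 = 1
(R ⇔ R) ⇒ (R ⇒ R) = 1 ⇒ 1 = 1
Q ⇒ Q = 2/3 ⇒ 2/3 = 1
(Q ⇒ Q) ⇔ Q = 1 ⇔ 2/3 = 2/3
¬((Q ⇒ Q) ⇔ Q) = ¬2/3 = 1/3
((R ⇔ R) ⇒ (R ⇒ R)) ⇔ ¬((Q ⇒ Q) ⇔ Q) = 1 ⇔ 1/3 = 1/3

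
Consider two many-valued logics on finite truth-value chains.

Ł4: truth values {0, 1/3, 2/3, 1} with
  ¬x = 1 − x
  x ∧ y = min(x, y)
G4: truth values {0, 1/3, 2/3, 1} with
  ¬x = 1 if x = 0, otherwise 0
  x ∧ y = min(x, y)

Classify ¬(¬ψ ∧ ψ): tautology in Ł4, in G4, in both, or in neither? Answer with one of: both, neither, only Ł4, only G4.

In Ł4: at ψ = 1/3 the value is 2/3 — not a tautology.
In G4: every assignment gives 1 — tautology.

only G4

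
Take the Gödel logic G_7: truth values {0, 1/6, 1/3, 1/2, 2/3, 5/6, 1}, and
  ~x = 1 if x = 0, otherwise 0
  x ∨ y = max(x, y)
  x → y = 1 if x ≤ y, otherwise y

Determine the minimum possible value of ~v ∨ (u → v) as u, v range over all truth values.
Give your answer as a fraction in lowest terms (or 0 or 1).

Take u = 1/3, v = 1/6:
~v = ~1/6 = 0
u → v = 1/3 → 1/6 = 1/6
~v ∨ (u → v) = 0 ∨ 1/6 = 1/6
No assignment yields a value below 1/6, so this is the minimum.

1/6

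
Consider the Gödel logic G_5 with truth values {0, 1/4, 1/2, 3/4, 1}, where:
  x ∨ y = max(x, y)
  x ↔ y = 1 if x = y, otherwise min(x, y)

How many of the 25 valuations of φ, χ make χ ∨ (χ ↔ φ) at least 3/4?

value 1: 9 assignments (counts)
value 3/4: 4 assignments (counts)
value 1/2: 4 assignments
value 1/4: 4 assignments
value 0: 4 assignments
So 13 of the 25 assignments meet the threshold.

13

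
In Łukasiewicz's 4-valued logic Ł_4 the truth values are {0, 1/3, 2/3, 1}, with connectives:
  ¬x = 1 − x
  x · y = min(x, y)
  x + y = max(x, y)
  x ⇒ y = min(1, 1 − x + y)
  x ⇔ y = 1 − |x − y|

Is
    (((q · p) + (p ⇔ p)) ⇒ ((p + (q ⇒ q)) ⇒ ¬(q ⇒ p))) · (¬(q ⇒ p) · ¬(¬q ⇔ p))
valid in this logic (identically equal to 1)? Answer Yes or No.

Counterexample: take p = 0, q = 0.
q · p = 0 · 0 = 0
p ⇔ p = 0 ⇔ 0 = 1
(q · p) + (p ⇔ p) = 0 + 1 = 1
q ⇒ q = 0 ⇒ 0 = 1
p + (q ⇒ q) = 0 + 1 = 1
q ⇒ p = 0 ⇒ 0 = 1
¬(q ⇒ p) = ¬1 = 0
(p + (q ⇒ q)) ⇒ ¬(q ⇒ p) = 1 ⇒ 0 = 0
((q · p) + (p ⇔ p)) ⇒ ((p + (q ⇒ q)) ⇒ ¬(q ⇒ p)) = 1 ⇒ 0 = 0
q ⇒ p = 0 ⇒ 0 = 1
¬(q ⇒ p) = ¬1 = 0
¬q = ¬0 = 1
¬q ⇔ p = 1 ⇔ 0 = 0
¬(¬q ⇔ p) = ¬0 = 1
¬(q ⇒ p) · ¬(¬q ⇔ p) = 0 · 1 = 0
(((q · p) + (p ⇔ p)) ⇒ ((p + (q ⇒ q)) ⇒ ¬(q ⇒ p))) · (¬(q ⇒ p) · ¬(¬q ⇔ p)) = 0 · 0 = 0
This gives 0 ≠ 1.

No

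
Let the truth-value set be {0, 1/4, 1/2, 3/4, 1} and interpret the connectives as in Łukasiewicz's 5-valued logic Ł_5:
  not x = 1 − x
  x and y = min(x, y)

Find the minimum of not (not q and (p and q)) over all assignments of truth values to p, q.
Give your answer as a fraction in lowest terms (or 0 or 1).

1/2

Take p = 1/2, q = 1/2:
not q = not 1/2 = 1/2
p and q = 1/2 and 1/2 = 1/2
not q and (p and q) = 1/2 and 1/2 = 1/2
not (not q and (p and q)) = not 1/2 = 1/2
No assignment yields a value below 1/2, so this is the minimum.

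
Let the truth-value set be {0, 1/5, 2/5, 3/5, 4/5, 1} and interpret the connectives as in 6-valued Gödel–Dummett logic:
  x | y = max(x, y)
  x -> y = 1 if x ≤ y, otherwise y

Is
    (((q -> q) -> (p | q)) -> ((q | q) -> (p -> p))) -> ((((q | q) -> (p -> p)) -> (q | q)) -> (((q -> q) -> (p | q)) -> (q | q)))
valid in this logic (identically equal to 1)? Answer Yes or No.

At p = 2/5, q = 4/5, for instance:
q -> q = 4/5 -> 4/5 = 1
p | q = 2/5 | 4/5 = 4/5
(q -> q) -> (p | q) = 1 -> 4/5 = 4/5
q | q = 4/5 | 4/5 = 4/5
p -> p = 2/5 -> 2/5 = 1
(q | q) -> (p -> p) = 4/5 -> 1 = 1
((q -> q) -> (p | q)) -> ((q | q) -> (p -> p)) = 4/5 -> 1 = 1
q | q = 4/5 | 4/5 = 4/5
((q | q) -> (p -> p)) -> (q | q) = 1 -> 4/5 = 4/5
((q -> q) -> (p | q)) -> (q | q) = 4/5 -> 4/5 = 1
(((q | q) -> (p -> p)) -> (q | q)) -> (((q -> q) -> (p | q)) -> (q | q)) = 4/5 -> 1 = 1
(((q -> q) -> (p | q)) -> ((q | q) -> (p -> p))) -> ((((q | q) -> (p -> p)) -> (q | q)) -> (((q -> q) -> (p | q)) -> (q | q))) = 1 -> 1 = 1
and checking the remaining 35 assignments likewise gives ≥ 1 in every case.

Yes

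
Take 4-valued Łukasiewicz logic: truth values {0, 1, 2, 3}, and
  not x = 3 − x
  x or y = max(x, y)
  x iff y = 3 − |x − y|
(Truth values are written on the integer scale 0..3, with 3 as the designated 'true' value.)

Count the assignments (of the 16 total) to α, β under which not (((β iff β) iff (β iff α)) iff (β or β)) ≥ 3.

2

α = 0, β = 0 ↦ 3  ≥
α = 0, β = 1 ↦ 1  <
α = 0, β = 2 ↦ 1  <
α = 0, β = 3 ↦ 3  ≥
α = 1, β = 0 ↦ 2  <
α = 1, β = 1 ↦ 2  <
α = 1, β = 2 ↦ 0  <
α = 1, β = 3 ↦ 2  <
α = 2, β = 0 ↦ 1  <
α = 2, β = 1 ↦ 1  <
α = 2, β = 2 ↦ 1  <
α = 2, β = 3 ↦ 1  <
α = 3, β = 0 ↦ 0  <
α = 3, β = 1 ↦ 0  <
α = 3, β = 2 ↦ 0  <
α = 3, β = 3 ↦ 0  <
So 2 of the 16 assignments meet the threshold.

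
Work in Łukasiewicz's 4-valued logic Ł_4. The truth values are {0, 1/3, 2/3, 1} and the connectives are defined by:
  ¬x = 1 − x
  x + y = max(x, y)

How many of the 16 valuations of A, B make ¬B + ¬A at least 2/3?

A = 0, B = 0 ↦ 1  ≥
A = 0, B = 1/3 ↦ 1  ≥
A = 0, B = 2/3 ↦ 1  ≥
A = 0, B = 1 ↦ 1  ≥
A = 1/3, B = 0 ↦ 1  ≥
A = 1/3, B = 1/3 ↦ 2/3  ≥
A = 1/3, B = 2/3 ↦ 2/3  ≥
A = 1/3, B = 1 ↦ 2/3  ≥
A = 2/3, B = 0 ↦ 1  ≥
A = 2/3, B = 1/3 ↦ 2/3  ≥
A = 2/3, B = 2/3 ↦ 1/3  <
A = 2/3, B = 1 ↦ 1/3  <
A = 1, B = 0 ↦ 1  ≥
A = 1, B = 1/3 ↦ 2/3  ≥
A = 1, B = 2/3 ↦ 1/3  <
A = 1, B = 1 ↦ 0  <
So 12 of the 16 assignments meet the threshold.

12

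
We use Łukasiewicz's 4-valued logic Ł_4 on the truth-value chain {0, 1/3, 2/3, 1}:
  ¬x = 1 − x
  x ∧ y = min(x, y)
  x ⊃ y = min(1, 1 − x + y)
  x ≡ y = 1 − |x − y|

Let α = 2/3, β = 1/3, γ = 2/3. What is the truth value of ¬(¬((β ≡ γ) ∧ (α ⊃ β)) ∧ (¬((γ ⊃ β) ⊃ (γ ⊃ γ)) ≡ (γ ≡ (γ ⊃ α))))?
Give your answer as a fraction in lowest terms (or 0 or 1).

β ≡ γ = 1/3 ≡ 2/3 = 2/3
α ⊃ β = 2/3 ⊃ 1/3 = 2/3
(β ≡ γ) ∧ (α ⊃ β) = 2/3 ∧ 2/3 = 2/3
¬((β ≡ γ) ∧ (α ⊃ β)) = ¬2/3 = 1/3
γ ⊃ β = 2/3 ⊃ 1/3 = 2/3
γ ⊃ γ = 2/3 ⊃ 2/3 = 1
(γ ⊃ β) ⊃ (γ ⊃ γ) = 2/3 ⊃ 1 = 1
¬((γ ⊃ β) ⊃ (γ ⊃ γ)) = ¬1 = 0
γ ⊃ α = 2/3 ⊃ 2/3 = 1
γ ≡ (γ ⊃ α) = 2/3 ≡ 1 = 2/3
¬((γ ⊃ β) ⊃ (γ ⊃ γ)) ≡ (γ ≡ (γ ⊃ α)) = 0 ≡ 2/3 = 1/3
¬((β ≡ γ) ∧ (α ⊃ β)) ∧ (¬((γ ⊃ β) ⊃ (γ ⊃ γ)) ≡ (γ ≡ (γ ⊃ α))) = 1/3 ∧ 1/3 = 1/3
¬(¬((β ≡ γ) ∧ (α ⊃ β)) ∧ (¬((γ ⊃ β) ⊃ (γ ⊃ γ)) ≡ (γ ≡ (γ ⊃ α)))) = ¬1/3 = 2/3

2/3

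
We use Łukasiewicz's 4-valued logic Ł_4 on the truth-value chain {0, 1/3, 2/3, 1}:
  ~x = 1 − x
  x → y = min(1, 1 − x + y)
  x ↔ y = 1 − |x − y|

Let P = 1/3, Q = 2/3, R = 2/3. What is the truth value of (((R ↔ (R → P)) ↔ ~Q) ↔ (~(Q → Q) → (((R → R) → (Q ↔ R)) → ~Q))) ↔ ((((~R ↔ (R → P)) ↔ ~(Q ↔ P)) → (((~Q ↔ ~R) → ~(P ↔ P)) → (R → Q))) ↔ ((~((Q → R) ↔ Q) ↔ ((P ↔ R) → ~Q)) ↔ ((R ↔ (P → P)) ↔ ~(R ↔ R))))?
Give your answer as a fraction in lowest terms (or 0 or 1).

R → P = 2/3 → 1/3 = 2/3
R ↔ (R → P) = 2/3 ↔ 2/3 = 1
~Q = ~2/3 = 1/3
(R ↔ (R → P)) ↔ ~Q = 1 ↔ 1/3 = 1/3
Q → Q = 2/3 → 2/3 = 1
~(Q → Q) = ~1 = 0
R → R = 2/3 → 2/3 = 1
Q ↔ R = 2/3 ↔ 2/3 = 1
(R → R) → (Q ↔ R) = 1 → 1 = 1
~Q = ~2/3 = 1/3
((R → R) → (Q ↔ R)) → ~Q = 1 → 1/3 = 1/3
~(Q → Q) → (((R → R) → (Q ↔ R)) → ~Q) = 0 → 1/3 = 1
((R ↔ (R → P)) ↔ ~Q) ↔ (~(Q → Q) → (((R → R) → (Q ↔ R)) → ~Q)) = 1/3 ↔ 1 = 1/3
~R = ~2/3 = 1/3
R → P = 2/3 → 1/3 = 2/3
~R ↔ (R → P) = 1/3 ↔ 2/3 = 2/3
Q ↔ P = 2/3 ↔ 1/3 = 2/3
~(Q ↔ P) = ~2/3 = 1/3
(~R ↔ (R → P)) ↔ ~(Q ↔ P) = 2/3 ↔ 1/3 = 2/3
~Q = ~2/3 = 1/3
~R = ~2/3 = 1/3
~Q ↔ ~R = 1/3 ↔ 1/3 = 1
P ↔ P = 1/3 ↔ 1/3 = 1
~(P ↔ P) = ~1 = 0
(~Q ↔ ~R) → ~(P ↔ P) = 1 → 0 = 0
R → Q = 2/3 → 2/3 = 1
((~Q ↔ ~R) → ~(P ↔ P)) → (R → Q) = 0 → 1 = 1
((~R ↔ (R → P)) ↔ ~(Q ↔ P)) → (((~Q ↔ ~R) → ~(P ↔ P)) → (R → Q)) = 2/3 → 1 = 1
Q → R = 2/3 → 2/3 = 1
(Q → R) ↔ Q = 1 ↔ 2/3 = 2/3
~((Q → R) ↔ Q) = ~2/3 = 1/3
P ↔ R = 1/3 ↔ 2/3 = 2/3
~Q = ~2/3 = 1/3
(P ↔ R) → ~Q = 2/3 → 1/3 = 2/3
~((Q → R) ↔ Q) ↔ ((P ↔ R) → ~Q) = 1/3 ↔ 2/3 = 2/3
P → P = 1/3 → 1/3 = 1
R ↔ (P → P) = 2/3 ↔ 1 = 2/3
R ↔ R = 2/3 ↔ 2/3 = 1
~(R ↔ R) = ~1 = 0
(R ↔ (P → P)) ↔ ~(R ↔ R) = 2/3 ↔ 0 = 1/3
(~((Q → R) ↔ Q) ↔ ((P ↔ R) → ~Q)) ↔ ((R ↔ (P → P)) ↔ ~(R ↔ R)) = 2/3 ↔ 1/3 = 2/3
(((~R ↔ (R → P)) ↔ ~(Q ↔ P)) → (((~Q ↔ ~R) → ~(P ↔ P)) → (R → Q))) ↔ ((~((Q → R) ↔ Q) ↔ ((P ↔ R) → ~Q)) ↔ ((R ↔ (P → P)) ↔ ~(R ↔ R))) = 1 ↔ 2/3 = 2/3
(((R ↔ (R → P)) ↔ ~Q) ↔ (~(Q → Q) → (((R → R) → (Q ↔ R)) → ~Q))) ↔ ((((~R ↔ (R → P)) ↔ ~(Q ↔ P)) → (((~Q ↔ ~R) → ~(P ↔ P)) → (R → Q))) ↔ ((~((Q → R) ↔ Q) ↔ ((P ↔ R) → ~Q)) ↔ ((R ↔ (P → P)) ↔ ~(R ↔ R)))) = 1/3 ↔ 2/3 = 2/3

2/3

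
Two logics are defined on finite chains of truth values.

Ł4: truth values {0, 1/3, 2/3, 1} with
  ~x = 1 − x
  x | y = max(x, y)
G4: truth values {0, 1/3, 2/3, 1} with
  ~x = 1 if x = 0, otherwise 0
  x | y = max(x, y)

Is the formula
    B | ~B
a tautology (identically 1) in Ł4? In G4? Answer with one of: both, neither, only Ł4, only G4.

neither

In Ł4: at B = 1/3 the value is 2/3 — not a tautology.
In G4: at B = 1/3 the value is 1/3 — not a tautology.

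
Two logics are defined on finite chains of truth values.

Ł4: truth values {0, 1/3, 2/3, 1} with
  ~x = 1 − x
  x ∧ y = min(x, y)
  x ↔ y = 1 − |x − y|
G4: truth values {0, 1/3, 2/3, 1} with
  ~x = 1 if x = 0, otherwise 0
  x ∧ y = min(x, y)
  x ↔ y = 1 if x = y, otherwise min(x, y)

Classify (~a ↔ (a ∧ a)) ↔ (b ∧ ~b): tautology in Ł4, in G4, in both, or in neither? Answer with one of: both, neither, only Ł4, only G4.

only G4

In Ł4: at a = 0, b = 1/3 the value is 2/3 — not a tautology.
In G4: every assignment gives 1 — tautology.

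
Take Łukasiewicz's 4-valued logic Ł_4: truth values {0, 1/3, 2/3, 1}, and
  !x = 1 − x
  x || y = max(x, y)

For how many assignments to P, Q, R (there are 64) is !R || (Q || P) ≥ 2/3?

56

value 1: 37 assignments (counts)
value 2/3: 19 assignments (counts)
value 1/3: 7 assignments
value 0: 1 assignment
So 56 of the 64 assignments meet the threshold.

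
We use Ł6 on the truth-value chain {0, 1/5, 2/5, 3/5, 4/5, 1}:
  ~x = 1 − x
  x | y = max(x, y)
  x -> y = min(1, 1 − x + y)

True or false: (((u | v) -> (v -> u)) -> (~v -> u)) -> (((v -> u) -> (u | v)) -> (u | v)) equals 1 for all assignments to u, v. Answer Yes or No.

No

Counterexample: take u = 0, v = 3/5.
u | v = 0 | 3/5 = 3/5
v -> u = 3/5 -> 0 = 2/5
(u | v) -> (v -> u) = 3/5 -> 2/5 = 4/5
~v = ~3/5 = 2/5
~v -> u = 2/5 -> 0 = 3/5
((u | v) -> (v -> u)) -> (~v -> u) = 4/5 -> 3/5 = 4/5
v -> u = 3/5 -> 0 = 2/5
u | v = 0 | 3/5 = 3/5
(v -> u) -> (u | v) = 2/5 -> 3/5 = 1
u | v = 0 | 3/5 = 3/5
((v -> u) -> (u | v)) -> (u | v) = 1 -> 3/5 = 3/5
(((u | v) -> (v -> u)) -> (~v -> u)) -> (((v -> u) -> (u | v)) -> (u | v)) = 4/5 -> 3/5 = 4/5
This gives 4/5 ≠ 1.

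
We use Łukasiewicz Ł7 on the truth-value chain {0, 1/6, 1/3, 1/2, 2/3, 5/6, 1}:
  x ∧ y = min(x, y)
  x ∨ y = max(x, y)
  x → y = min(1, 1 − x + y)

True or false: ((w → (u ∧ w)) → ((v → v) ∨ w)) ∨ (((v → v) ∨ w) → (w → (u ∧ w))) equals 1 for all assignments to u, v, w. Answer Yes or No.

At u = 1/6, v = 1/6, w = 5/6, for instance:
u ∧ w = 1/6 ∧ 5/6 = 1/6
w → (u ∧ w) = 5/6 → 1/6 = 1/3
v → v = 1/6 → 1/6 = 1
(v → v) ∨ w = 1 ∨ 5/6 = 1
(w → (u ∧ w)) → ((v → v) ∨ w) = 1/3 → 1 = 1
((v → v) ∨ w) → (w → (u ∧ w)) = 1 → 1/3 = 1/3
((w → (u ∧ w)) → ((v → v) ∨ w)) ∨ (((v → v) ∨ w) → (w → (u ∧ w))) = 1 ∨ 1/3 = 1
and checking the remaining 342 assignments likewise gives ≥ 1 in every case.

Yes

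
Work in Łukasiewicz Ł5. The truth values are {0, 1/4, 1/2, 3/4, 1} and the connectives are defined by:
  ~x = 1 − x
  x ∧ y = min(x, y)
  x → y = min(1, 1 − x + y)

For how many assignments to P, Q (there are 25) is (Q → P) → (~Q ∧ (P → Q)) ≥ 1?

5

value 1: 5 assignments (counts)
value 3/4: 6 assignments
value 1/2: 7 assignments
value 1/4: 5 assignments
value 0: 2 assignments
So 5 of the 25 assignments meet the threshold.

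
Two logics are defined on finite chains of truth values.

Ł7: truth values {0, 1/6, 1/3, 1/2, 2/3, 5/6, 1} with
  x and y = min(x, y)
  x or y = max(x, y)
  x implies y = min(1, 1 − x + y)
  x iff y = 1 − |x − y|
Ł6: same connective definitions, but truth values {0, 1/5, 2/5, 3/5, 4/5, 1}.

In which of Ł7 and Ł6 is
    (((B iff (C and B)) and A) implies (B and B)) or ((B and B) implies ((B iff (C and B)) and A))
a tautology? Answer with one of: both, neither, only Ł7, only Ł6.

In Ł7: every assignment gives 1 — tautology.
In Ł6: every assignment gives 1 — tautology.

both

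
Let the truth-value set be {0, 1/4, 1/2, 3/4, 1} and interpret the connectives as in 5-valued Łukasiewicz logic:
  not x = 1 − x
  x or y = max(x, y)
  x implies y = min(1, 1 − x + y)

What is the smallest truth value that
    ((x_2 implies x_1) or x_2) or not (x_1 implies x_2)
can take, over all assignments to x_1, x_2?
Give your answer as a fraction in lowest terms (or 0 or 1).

Take x_1 = 0, x_2 = 1/2:
x_2 implies x_1 = 1/2 implies 0 = 1/2
(x_2 implies x_1) or x_2 = 1/2 or 1/2 = 1/2
x_1 implies x_2 = 0 implies 1/2 = 1
not (x_1 implies x_2) = not 1 = 0
((x_2 implies x_1) or x_2) or not (x_1 implies x_2) = 1/2 or 0 = 1/2
No assignment yields a value below 1/2, so this is the minimum.

1/2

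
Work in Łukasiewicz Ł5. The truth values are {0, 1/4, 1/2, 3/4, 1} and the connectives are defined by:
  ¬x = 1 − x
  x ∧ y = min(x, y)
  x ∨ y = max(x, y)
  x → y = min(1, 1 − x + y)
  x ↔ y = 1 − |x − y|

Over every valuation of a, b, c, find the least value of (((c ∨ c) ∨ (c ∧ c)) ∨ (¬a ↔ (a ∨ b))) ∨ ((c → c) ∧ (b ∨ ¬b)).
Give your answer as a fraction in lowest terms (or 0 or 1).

1/2

Take a = 0, b = 1/2, c = 0:
c ∨ c = 0 ∨ 0 = 0
c ∧ c = 0 ∧ 0 = 0
(c ∨ c) ∨ (c ∧ c) = 0 ∨ 0 = 0
¬a = ¬0 = 1
a ∨ b = 0 ∨ 1/2 = 1/2
¬a ↔ (a ∨ b) = 1 ↔ 1/2 = 1/2
((c ∨ c) ∨ (c ∧ c)) ∨ (¬a ↔ (a ∨ b)) = 0 ∨ 1/2 = 1/2
c → c = 0 → 0 = 1
¬b = ¬1/2 = 1/2
b ∨ ¬b = 1/2 ∨ 1/2 = 1/2
(c → c) ∧ (b ∨ ¬b) = 1 ∧ 1/2 = 1/2
(((c ∨ c) ∨ (c ∧ c)) ∨ (¬a ↔ (a ∨ b))) ∨ ((c → c) ∧ (b ∨ ¬b)) = 1/2 ∨ 1/2 = 1/2
No assignment yields a value below 1/2, so this is the minimum.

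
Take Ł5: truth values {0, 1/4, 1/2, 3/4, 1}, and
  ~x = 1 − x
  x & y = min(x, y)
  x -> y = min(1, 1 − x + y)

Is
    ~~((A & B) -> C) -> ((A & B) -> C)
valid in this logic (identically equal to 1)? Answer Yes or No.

Yes

At A = 0, B = 1, C = 1/2, for instance:
A & B = 0 & 1 = 0
(A & B) -> C = 0 -> 1/2 = 1
~((A & B) -> C) = ~1 = 0
~~((A & B) -> C) = ~0 = 1
~~((A & B) -> C) -> ((A & B) -> C) = 1 -> 1 = 1
and checking the remaining 124 assignments likewise gives ≥ 1 in every case.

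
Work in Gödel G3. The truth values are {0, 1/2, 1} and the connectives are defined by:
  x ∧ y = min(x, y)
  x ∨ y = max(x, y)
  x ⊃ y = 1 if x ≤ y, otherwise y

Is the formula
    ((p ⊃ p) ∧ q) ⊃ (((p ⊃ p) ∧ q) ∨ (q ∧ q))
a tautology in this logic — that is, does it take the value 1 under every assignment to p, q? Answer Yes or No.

p = 0, q = 0 ↦ 1
p = 0, q = 1/2 ↦ 1
p = 0, q = 1 ↦ 1
p = 1/2, q = 0 ↦ 1
p = 1/2, q = 1/2 ↦ 1
p = 1/2, q = 1 ↦ 1
p = 1, q = 0 ↦ 1
p = 1, q = 1/2 ↦ 1
p = 1, q = 1 ↦ 1
Every assignment gives a value ≥ 1.

Yes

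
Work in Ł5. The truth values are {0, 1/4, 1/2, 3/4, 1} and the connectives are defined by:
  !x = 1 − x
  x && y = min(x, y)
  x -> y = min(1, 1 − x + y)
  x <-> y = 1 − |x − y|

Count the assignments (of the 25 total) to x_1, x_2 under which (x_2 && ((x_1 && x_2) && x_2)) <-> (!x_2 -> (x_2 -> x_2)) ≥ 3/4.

value 1: 1 assignment (counts)
value 3/4: 3 assignments (counts)
value 1/2: 5 assignments
value 1/4: 7 assignments
value 0: 9 assignments
So 4 of the 25 assignments meet the threshold.

4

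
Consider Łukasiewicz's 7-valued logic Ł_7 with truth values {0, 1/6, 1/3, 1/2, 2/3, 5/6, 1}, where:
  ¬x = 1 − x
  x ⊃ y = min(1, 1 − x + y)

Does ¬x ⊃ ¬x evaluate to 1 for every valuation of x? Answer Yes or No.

x = 0 ↦ 1
x = 1/6 ↦ 1
x = 1/3 ↦ 1
x = 1/2 ↦ 1
x = 2/3 ↦ 1
x = 5/6 ↦ 1
x = 1 ↦ 1
Every assignment gives a value ≥ 1.

Yes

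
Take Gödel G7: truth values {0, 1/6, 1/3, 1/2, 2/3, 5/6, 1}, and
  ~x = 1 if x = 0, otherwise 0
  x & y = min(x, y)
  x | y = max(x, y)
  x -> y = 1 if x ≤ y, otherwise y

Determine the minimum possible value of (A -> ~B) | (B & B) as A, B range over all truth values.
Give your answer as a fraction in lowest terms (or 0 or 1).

1/6

Take A = 1/6, B = 1/6:
~B = ~1/6 = 0
A -> ~B = 1/6 -> 0 = 0
B & B = 1/6 & 1/6 = 1/6
(A -> ~B) | (B & B) = 0 | 1/6 = 1/6
No assignment yields a value below 1/6, so this is the minimum.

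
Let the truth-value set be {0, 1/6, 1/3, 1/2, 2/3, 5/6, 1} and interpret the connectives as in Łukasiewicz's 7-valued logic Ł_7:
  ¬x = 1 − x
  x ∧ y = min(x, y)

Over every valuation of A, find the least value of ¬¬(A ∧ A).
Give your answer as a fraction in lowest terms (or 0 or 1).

0

Take A = 0:
A ∧ A = 0 ∧ 0 = 0
¬(A ∧ A) = ¬0 = 1
¬¬(A ∧ A) = ¬1 = 0
No assignment yields a value below 0, so this is the minimum.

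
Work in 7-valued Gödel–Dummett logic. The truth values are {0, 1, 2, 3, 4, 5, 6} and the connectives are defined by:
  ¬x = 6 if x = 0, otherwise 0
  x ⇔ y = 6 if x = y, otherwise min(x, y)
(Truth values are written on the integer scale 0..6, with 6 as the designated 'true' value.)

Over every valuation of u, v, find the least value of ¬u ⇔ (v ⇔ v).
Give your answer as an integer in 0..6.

0

Take u = 1, v = 0:
¬u = ¬1 = 0
v ⇔ v = 0 ⇔ 0 = 6
¬u ⇔ (v ⇔ v) = 0 ⇔ 6 = 0
No assignment yields a value below 0, so this is the minimum.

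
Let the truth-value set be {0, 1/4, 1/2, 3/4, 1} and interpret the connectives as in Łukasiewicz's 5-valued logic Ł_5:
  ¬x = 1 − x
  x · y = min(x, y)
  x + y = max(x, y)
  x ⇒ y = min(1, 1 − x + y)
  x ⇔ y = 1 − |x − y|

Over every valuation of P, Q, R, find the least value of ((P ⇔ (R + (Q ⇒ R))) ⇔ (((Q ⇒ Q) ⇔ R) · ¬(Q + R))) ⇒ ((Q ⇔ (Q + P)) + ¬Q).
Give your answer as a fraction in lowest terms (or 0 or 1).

Take P = 1/2, Q = 1/4, R = 1/2:
Q ⇒ R = 1/4 ⇒ 1/2 = 1
R + (Q ⇒ R) = 1/2 + 1 = 1
P ⇔ (R + (Q ⇒ R)) = 1/2 ⇔ 1 = 1/2
Q ⇒ Q = 1/4 ⇒ 1/4 = 1
(Q ⇒ Q) ⇔ R = 1 ⇔ 1/2 = 1/2
Q + R = 1/4 + 1/2 = 1/2
¬(Q + R) = ¬1/2 = 1/2
((Q ⇒ Q) ⇔ R) · ¬(Q + R) = 1/2 · 1/2 = 1/2
(P ⇔ (R + (Q ⇒ R))) ⇔ (((Q ⇒ Q) ⇔ R) · ¬(Q + R)) = 1/2 ⇔ 1/2 = 1
Q + P = 1/4 + 1/2 = 1/2
Q ⇔ (Q + P) = 1/4 ⇔ 1/2 = 3/4
¬Q = ¬1/4 = 3/4
(Q ⇔ (Q + P)) + ¬Q = 3/4 + 3/4 = 3/4
((P ⇔ (R + (Q ⇒ R))) ⇔ (((Q ⇒ Q) ⇔ R) · ¬(Q + R))) ⇒ ((Q ⇔ (Q + P)) + ¬Q) = 1 ⇒ 3/4 = 3/4
No assignment yields a value below 3/4, so this is the minimum.

3/4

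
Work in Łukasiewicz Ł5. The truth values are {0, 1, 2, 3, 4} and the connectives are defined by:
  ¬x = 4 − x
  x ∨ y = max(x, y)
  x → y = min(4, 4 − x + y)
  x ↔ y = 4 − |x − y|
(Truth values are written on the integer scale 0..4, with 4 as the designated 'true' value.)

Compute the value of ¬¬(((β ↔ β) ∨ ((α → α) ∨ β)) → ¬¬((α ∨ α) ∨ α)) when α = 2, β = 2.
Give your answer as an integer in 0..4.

2

β ↔ β = 2 ↔ 2 = 4
α → α = 2 → 2 = 4
(α → α) ∨ β = 4 ∨ 2 = 4
(β ↔ β) ∨ ((α → α) ∨ β) = 4 ∨ 4 = 4
α ∨ α = 2 ∨ 2 = 2
(α ∨ α) ∨ α = 2 ∨ 2 = 2
¬((α ∨ α) ∨ α) = ¬2 = 2
¬¬((α ∨ α) ∨ α) = ¬2 = 2
((β ↔ β) ∨ ((α → α) ∨ β)) → ¬¬((α ∨ α) ∨ α) = 4 → 2 = 2
¬(((β ↔ β) ∨ ((α → α) ∨ β)) → ¬¬((α ∨ α) ∨ α)) = ¬2 = 2
¬¬(((β ↔ β) ∨ ((α → α) ∨ β)) → ¬¬((α ∨ α) ∨ α)) = ¬2 = 2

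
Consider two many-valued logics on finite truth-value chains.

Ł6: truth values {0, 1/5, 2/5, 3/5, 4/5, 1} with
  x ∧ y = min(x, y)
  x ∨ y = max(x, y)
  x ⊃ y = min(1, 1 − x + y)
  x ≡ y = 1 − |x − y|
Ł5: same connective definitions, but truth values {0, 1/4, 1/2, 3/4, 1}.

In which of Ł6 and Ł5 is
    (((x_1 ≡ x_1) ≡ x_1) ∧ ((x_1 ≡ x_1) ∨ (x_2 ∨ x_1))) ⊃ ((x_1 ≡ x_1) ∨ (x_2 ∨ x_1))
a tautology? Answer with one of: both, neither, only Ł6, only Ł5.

In Ł6: every assignment gives 1 — tautology.
In Ł5: every assignment gives 1 — tautology.

both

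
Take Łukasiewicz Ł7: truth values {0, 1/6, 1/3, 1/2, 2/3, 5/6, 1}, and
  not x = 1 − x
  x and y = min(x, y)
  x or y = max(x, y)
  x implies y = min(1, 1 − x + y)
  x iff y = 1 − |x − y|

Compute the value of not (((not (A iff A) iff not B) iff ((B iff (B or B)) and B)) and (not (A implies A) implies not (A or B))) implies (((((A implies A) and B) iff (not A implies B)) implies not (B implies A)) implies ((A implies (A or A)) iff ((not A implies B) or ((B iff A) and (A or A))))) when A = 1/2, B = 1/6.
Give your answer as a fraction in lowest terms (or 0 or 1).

1

A iff A = 1/2 iff 1/2 = 1
not (A iff A) = not 1 = 0
not B = not 1/6 = 5/6
not (A iff A) iff not B = 0 iff 5/6 = 1/6
B or B = 1/6 or 1/6 = 1/6
B iff (B or B) = 1/6 iff 1/6 = 1
(B iff (B or B)) and B = 1 and 1/6 = 1/6
(not (A iff A) iff not B) iff ((B iff (B or B)) and B) = 1/6 iff 1/6 = 1
A implies A = 1/2 implies 1/2 = 1
not (A implies A) = not 1 = 0
A or B = 1/2 or 1/6 = 1/2
not (A or B) = not 1/2 = 1/2
not (A implies A) implies not (A or B) = 0 implies 1/2 = 1
((not (A iff A) iff not B) iff ((B iff (B or B)) and B)) and (not (A implies A) implies not (A or B)) = 1 and 1 = 1
not (((not (A iff A) iff not B) iff ((B iff (B or B)) and B)) and (not (A implies A) implies not (A or B))) = not 1 = 0
A implies A = 1/2 implies 1/2 = 1
(A implies A) and B = 1 and 1/6 = 1/6
not A = not 1/2 = 1/2
not A implies B = 1/2 implies 1/6 = 2/3
((A implies A) and B) iff (not A implies B) = 1/6 iff 2/3 = 1/2
B implies A = 1/6 implies 1/2 = 1
not (B implies A) = not 1 = 0
(((A implies A) and B) iff (not A implies B)) implies not (B implies A) = 1/2 implies 0 = 1/2
A or A = 1/2 or 1/2 = 1/2
A implies (A or A) = 1/2 implies 1/2 = 1
not A = not 1/2 = 1/2
not A implies B = 1/2 implies 1/6 = 2/3
B iff A = 1/6 iff 1/2 = 2/3
A or A = 1/2 or 1/2 = 1/2
(B iff A) and (A or A) = 2/3 and 1/2 = 1/2
(not A implies B) or ((B iff A) and (A or A)) = 2/3 or 1/2 = 2/3
(A implies (A or A)) iff ((not A implies B) or ((B iff A) and (A or A))) = 1 iff 2/3 = 2/3
((((A implies A) and B) iff (not A implies B)) implies not (B implies A)) implies ((A implies (A or A)) iff ((not A implies B) or ((B iff A) and (A or A)))) = 1/2 implies 2/3 = 1
not (((not (A iff A) iff not B) iff ((B iff (B or B)) and B)) and (not (A implies A) implies not (A or B))) implies (((((A implies A) and B) iff (not A implies B)) implies not (B implies A)) implies ((A implies (A or A)) iff ((not A implies B) or ((B iff A) and (A or A))))) = 0 implies 1 = 1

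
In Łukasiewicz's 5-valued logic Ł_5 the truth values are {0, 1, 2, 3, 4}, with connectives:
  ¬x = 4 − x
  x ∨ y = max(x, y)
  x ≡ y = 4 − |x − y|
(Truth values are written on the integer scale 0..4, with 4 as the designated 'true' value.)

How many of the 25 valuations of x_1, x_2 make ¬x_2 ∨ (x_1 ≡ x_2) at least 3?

18

value 4: 9 assignments (counts)
value 3: 9 assignments (counts)
value 2: 4 assignments
value 1: 2 assignments
value 0: 1 assignment
So 18 of the 25 assignments meet the threshold.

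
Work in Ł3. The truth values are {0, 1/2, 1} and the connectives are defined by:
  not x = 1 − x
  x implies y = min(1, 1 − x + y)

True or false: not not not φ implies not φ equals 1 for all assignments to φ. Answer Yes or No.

φ = 0 ↦ 1
φ = 1/2 ↦ 1
φ = 1 ↦ 1
Every assignment gives a value ≥ 1.

Yes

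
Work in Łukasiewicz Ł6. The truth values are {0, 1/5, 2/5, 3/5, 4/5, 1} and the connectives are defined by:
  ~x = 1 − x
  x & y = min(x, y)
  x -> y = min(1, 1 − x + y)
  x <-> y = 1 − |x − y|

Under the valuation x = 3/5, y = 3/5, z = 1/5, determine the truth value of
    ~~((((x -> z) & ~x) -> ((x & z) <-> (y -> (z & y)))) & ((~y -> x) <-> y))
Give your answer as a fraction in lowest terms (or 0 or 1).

x -> z = 3/5 -> 1/5 = 3/5
~x = ~3/5 = 2/5
(x -> z) & ~x = 3/5 & 2/5 = 2/5
x & z = 3/5 & 1/5 = 1/5
z & y = 1/5 & 3/5 = 1/5
y -> (z & y) = 3/5 -> 1/5 = 3/5
(x & z) <-> (y -> (z & y)) = 1/5 <-> 3/5 = 3/5
((x -> z) & ~x) -> ((x & z) <-> (y -> (z & y))) = 2/5 -> 3/5 = 1
~y = ~3/5 = 2/5
~y -> x = 2/5 -> 3/5 = 1
(~y -> x) <-> y = 1 <-> 3/5 = 3/5
(((x -> z) & ~x) -> ((x & z) <-> (y -> (z & y)))) & ((~y -> x) <-> y) = 1 & 3/5 = 3/5
~((((x -> z) & ~x) -> ((x & z) <-> (y -> (z & y)))) & ((~y -> x) <-> y)) = ~3/5 = 2/5
~~((((x -> z) & ~x) -> ((x & z) <-> (y -> (z & y)))) & ((~y -> x) <-> y)) = ~2/5 = 3/5

3/5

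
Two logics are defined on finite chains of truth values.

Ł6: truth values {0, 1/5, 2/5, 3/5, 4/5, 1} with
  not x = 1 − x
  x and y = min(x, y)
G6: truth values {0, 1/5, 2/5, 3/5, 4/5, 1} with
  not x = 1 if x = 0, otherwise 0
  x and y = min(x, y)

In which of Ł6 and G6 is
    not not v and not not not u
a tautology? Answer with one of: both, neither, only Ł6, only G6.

neither

In Ł6: at u = 0, v = 0 the value is 0 — not a tautology.
In G6: at u = 0, v = 0 the value is 0 — not a tautology.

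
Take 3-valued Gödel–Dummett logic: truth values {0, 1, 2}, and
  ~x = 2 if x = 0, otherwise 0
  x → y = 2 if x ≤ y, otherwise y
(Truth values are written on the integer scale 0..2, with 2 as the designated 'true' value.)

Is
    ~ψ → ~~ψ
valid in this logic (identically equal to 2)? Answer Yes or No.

Counterexample: take ψ = 0.
~ψ = ~0 = 2
~~ψ = ~2 = 0
~ψ → ~~ψ = 2 → 0 = 0
This gives 0 ≠ 2.

No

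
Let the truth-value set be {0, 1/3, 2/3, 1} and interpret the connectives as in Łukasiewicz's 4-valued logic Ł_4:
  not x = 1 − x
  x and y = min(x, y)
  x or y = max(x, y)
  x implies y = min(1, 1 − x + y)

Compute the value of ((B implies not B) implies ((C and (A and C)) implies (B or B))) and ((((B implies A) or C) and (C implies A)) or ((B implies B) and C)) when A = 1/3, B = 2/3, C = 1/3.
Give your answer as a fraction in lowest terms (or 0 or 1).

not B = not 2/3 = 1/3
B implies not B = 2/3 implies 1/3 = 2/3
A and C = 1/3 and 1/3 = 1/3
C and (A and C) = 1/3 and 1/3 = 1/3
B or B = 2/3 or 2/3 = 2/3
(C and (A and C)) implies (B or B) = 1/3 implies 2/3 = 1
(B implies not B) implies ((C and (A and C)) implies (B or B)) = 2/3 implies 1 = 1
B implies A = 2/3 implies 1/3 = 2/3
(B implies A) or C = 2/3 or 1/3 = 2/3
C implies A = 1/3 implies 1/3 = 1
((B implies A) or C) and (C implies A) = 2/3 and 1 = 2/3
B implies B = 2/3 implies 2/3 = 1
(B implies B) and C = 1 and 1/3 = 1/3
(((B implies A) or C) and (C implies A)) or ((B implies B) and C) = 2/3 or 1/3 = 2/3
((B implies not B) implies ((C and (A and C)) implies (B or B))) and ((((B implies A) or C) and (C implies A)) or ((B implies B) and C)) = 1 and 2/3 = 2/3

2/3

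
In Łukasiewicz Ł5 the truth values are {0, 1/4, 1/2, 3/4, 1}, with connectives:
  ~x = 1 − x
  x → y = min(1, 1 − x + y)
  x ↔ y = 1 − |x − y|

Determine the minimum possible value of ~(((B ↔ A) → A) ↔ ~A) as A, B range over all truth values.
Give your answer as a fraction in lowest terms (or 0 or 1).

Take A = 0, B = 1:
B ↔ A = 1 ↔ 0 = 0
(B ↔ A) → A = 0 → 0 = 1
~A = ~0 = 1
((B ↔ A) → A) ↔ ~A = 1 ↔ 1 = 1
~(((B ↔ A) → A) ↔ ~A) = ~1 = 0
No assignment yields a value below 0, so this is the minimum.

0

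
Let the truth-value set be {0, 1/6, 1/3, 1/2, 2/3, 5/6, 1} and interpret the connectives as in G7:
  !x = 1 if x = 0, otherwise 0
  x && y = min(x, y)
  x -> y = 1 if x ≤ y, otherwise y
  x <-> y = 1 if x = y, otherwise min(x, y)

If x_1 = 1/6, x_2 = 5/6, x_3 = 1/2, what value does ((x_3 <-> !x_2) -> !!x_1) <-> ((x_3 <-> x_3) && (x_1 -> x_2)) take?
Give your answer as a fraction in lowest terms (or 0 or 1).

!x_2 = !5/6 = 0
x_3 <-> !x_2 = 1/2 <-> 0 = 0
!x_1 = !1/6 = 0
!!x_1 = !0 = 1
(x_3 <-> !x_2) -> !!x_1 = 0 -> 1 = 1
x_3 <-> x_3 = 1/2 <-> 1/2 = 1
x_1 -> x_2 = 1/6 -> 5/6 = 1
(x_3 <-> x_3) && (x_1 -> x_2) = 1 && 1 = 1
((x_3 <-> !x_2) -> !!x_1) <-> ((x_3 <-> x_3) && (x_1 -> x_2)) = 1 <-> 1 = 1

1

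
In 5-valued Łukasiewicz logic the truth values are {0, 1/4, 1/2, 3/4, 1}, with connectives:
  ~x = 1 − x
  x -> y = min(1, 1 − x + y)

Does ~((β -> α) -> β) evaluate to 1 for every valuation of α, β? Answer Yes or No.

Counterexample: take α = 0, β = 1/4.
β -> α = 1/4 -> 0 = 3/4
(β -> α) -> β = 3/4 -> 1/4 = 1/2
~((β -> α) -> β) = ~1/2 = 1/2
This gives 1/2 ≠ 1.

No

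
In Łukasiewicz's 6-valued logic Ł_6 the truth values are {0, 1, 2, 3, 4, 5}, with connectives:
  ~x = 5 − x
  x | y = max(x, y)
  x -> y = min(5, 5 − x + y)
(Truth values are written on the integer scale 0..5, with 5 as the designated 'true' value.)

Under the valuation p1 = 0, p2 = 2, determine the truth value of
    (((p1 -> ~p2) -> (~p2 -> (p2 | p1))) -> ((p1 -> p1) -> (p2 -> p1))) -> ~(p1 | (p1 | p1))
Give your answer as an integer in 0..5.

~p2 = ~2 = 3
p1 -> ~p2 = 0 -> 3 = 5
~p2 = ~2 = 3
p2 | p1 = 2 | 0 = 2
~p2 -> (p2 | p1) = 3 -> 2 = 4
(p1 -> ~p2) -> (~p2 -> (p2 | p1)) = 5 -> 4 = 4
p1 -> p1 = 0 -> 0 = 5
p2 -> p1 = 2 -> 0 = 3
(p1 -> p1) -> (p2 -> p1) = 5 -> 3 = 3
((p1 -> ~p2) -> (~p2 -> (p2 | p1))) -> ((p1 -> p1) -> (p2 -> p1)) = 4 -> 3 = 4
p1 | p1 = 0 | 0 = 0
p1 | (p1 | p1) = 0 | 0 = 0
~(p1 | (p1 | p1)) = ~0 = 5
(((p1 -> ~p2) -> (~p2 -> (p2 | p1))) -> ((p1 -> p1) -> (p2 -> p1))) -> ~(p1 | (p1 | p1)) = 4 -> 5 = 5

5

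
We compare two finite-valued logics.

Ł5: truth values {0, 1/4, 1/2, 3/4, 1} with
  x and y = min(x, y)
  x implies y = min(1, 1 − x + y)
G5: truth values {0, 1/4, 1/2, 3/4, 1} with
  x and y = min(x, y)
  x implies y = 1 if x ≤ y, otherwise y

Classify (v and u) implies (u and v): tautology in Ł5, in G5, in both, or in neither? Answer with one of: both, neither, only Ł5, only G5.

In Ł5: every assignment gives 1 — tautology.
In G5: every assignment gives 1 — tautology.

both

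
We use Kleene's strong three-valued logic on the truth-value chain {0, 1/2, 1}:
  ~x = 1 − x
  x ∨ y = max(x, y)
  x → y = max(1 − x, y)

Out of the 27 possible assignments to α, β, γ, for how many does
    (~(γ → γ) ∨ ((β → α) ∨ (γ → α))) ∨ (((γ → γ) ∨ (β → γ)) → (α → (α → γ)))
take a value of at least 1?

25

value 1: 25 assignments (counts)
value 1/2: 2 assignments
So 25 of the 27 assignments meet the threshold.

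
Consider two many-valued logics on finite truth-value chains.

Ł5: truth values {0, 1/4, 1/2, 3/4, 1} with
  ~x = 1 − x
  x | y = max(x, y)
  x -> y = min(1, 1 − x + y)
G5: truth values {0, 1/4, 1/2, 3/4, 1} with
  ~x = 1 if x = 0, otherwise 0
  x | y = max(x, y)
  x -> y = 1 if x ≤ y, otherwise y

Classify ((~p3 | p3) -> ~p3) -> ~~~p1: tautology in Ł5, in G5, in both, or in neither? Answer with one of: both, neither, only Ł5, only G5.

In Ł5: at p1 = 1/4, p3 = 0 the value is 3/4 — not a tautology.
In G5: at p1 = 1/4, p3 = 0 the value is 0 — not a tautology.

neither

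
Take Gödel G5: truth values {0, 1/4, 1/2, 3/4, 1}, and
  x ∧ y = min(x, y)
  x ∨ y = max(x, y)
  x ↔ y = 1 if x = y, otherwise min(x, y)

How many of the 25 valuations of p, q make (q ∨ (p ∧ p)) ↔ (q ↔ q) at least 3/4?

value 1: 9 assignments (counts)
value 3/4: 7 assignments (counts)
value 1/2: 5 assignments
value 1/4: 3 assignments
value 0: 1 assignment
So 16 of the 25 assignments meet the threshold.

16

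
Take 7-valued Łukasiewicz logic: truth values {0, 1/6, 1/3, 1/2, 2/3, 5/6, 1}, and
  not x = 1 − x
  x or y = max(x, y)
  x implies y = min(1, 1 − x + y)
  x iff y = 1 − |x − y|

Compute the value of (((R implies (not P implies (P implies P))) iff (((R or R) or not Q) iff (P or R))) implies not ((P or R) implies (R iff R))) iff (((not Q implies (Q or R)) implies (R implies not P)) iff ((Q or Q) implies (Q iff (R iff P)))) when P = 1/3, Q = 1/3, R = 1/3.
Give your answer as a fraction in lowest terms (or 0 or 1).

not P = not 1/3 = 2/3
P implies P = 1/3 implies 1/3 = 1
not P implies (P implies P) = 2/3 implies 1 = 1
R implies (not P implies (P implies P)) = 1/3 implies 1 = 1
R or R = 1/3 or 1/3 = 1/3
not Q = not 1/3 = 2/3
(R or R) or not Q = 1/3 or 2/3 = 2/3
P or R = 1/3 or 1/3 = 1/3
((R or R) or not Q) iff (P or R) = 2/3 iff 1/3 = 2/3
(R implies (not P implies (P implies P))) iff (((R or R) or not Q) iff (P or R)) = 1 iff 2/3 = 2/3
P or R = 1/3 or 1/3 = 1/3
R iff R = 1/3 iff 1/3 = 1
(P or R) implies (R iff R) = 1/3 implies 1 = 1
not ((P or R) implies (R iff R)) = not 1 = 0
((R implies (not P implies (P implies P))) iff (((R or R) or not Q) iff (P or R))) implies not ((P or R) implies (R iff R)) = 2/3 implies 0 = 1/3
not Q = not 1/3 = 2/3
Q or R = 1/3 or 1/3 = 1/3
not Q implies (Q or R) = 2/3 implies 1/3 = 2/3
not P = not 1/3 = 2/3
R implies not P = 1/3 implies 2/3 = 1
(not Q implies (Q or R)) implies (R implies not P) = 2/3 implies 1 = 1
Q or Q = 1/3 or 1/3 = 1/3
R iff P = 1/3 iff 1/3 = 1
Q iff (R iff P) = 1/3 iff 1 = 1/3
(Q or Q) implies (Q iff (R iff P)) = 1/3 implies 1/3 = 1
((not Q implies (Q or R)) implies (R implies not P)) iff ((Q or Q) implies (Q iff (R iff P))) = 1 iff 1 = 1
(((R implies (not P implies (P implies P))) iff (((R or R) or not Q) iff (P or R))) implies not ((P or R) implies (R iff R))) iff (((not Q implies (Q or R)) implies (R implies not P)) iff ((Q or Q) implies (Q iff (R iff P)))) = 1/3 iff 1 = 1/3

1/3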